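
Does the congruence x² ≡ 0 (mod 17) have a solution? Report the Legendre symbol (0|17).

0

Top reduces to 0: gcd > 1, so the symbol is 0.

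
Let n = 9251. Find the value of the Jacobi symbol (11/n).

0

Reciprocity: 11 ≡ 3 and 9251 ≡ 3 (mod 4), so (11/9251) = −(9251/11).
Reduce top mod 11: now compute (0/11).
Top reduces to 0: gcd > 1, so the symbol is 0.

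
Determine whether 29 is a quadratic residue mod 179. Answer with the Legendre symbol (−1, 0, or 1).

1

Reciprocity: 29 ≡ 1 and 179 ≡ 3 (mod 4), so (29/179) = +(179/29).
Reduce top mod 29: now compute (5/29).
Reciprocity: 5 ≡ 1 and 29 ≡ 1 (mod 4), so (5/29) = +(29/5).
Reduce top mod 5: now compute (4/5).
Pull out 2^2: since 5 ≡ 5 (mod 8), (2/5) = -1, so (2/5)^2 = +1.
Reached (1/5) = 1. Collecting the sign flips along the way, the symbol is +1.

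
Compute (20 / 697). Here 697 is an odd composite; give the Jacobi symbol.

-1

Pull out 2^2: since 697 ≡ 1 (mod 8), (2/697) = +1, so (2/697)^2 = +1.
Reciprocity: 5 ≡ 1 and 697 ≡ 1 (mod 4), so (5/697) = +(697/5).
Reduce top mod 5: now compute (2/5).
Pull out 2: since 5 ≡ 5 (mod 8), (2/5) = -1.
Reached (1/5) = 1. Collecting the sign flips along the way, the symbol is -1.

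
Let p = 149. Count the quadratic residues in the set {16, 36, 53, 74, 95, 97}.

(16/149) = +1 → QR.
(36/149) = +1 → QR.
(53/149) = +1 → QR.
(74/149) = -1 → non-residue.
(95/149) = +1 → QR.
(97/149) = -1 → non-residue.
Total quadratic residues among the 6: 4.

4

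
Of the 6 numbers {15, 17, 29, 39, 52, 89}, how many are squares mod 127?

3

(15/127) = +1 → QR.
(17/127) = +1 → QR.
(29/127) = -1 → non-residue.
(39/127) = -1 → non-residue.
(52/127) = +1 → QR.
(89/127) = -1 → non-residue.
Total quadratic residues among the 6: 3.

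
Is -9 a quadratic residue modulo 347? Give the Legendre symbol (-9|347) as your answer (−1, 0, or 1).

Euler's criterion: (-9/347) ≡ 338^173 (mod 347).
338^2 ≡ 81 (mod 347)
338^4 ≡ 315 (mod 347)
338^8 ≡ 330 (mod 347)
338^16 ≡ 289 (mod 347)
338^32 ≡ 241 (mod 347)
338^64 ≡ 132 (mod 347)
338^128 ≡ 74 (mod 347)
338^173 = 338^(128+32+8+4+1) ≡ 346 (mod 347).
Result is 346 ≡ −1, so (-9/347) = −1.

-1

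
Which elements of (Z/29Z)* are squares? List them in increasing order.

Square k = 1,…,14 (k and 29−k give the same square):
1²=1, 2²=4, 3²=9, 4²=16, 5²=25, 6²≡7, 7²≡20, 8²≡6, 9²≡23, 10²≡13, 11²≡5, 12²≡28, 13²≡24, 14²≡22 (mod 29).
So the quadratic residues mod 29 are {1, 4, 5, 6, 7, 9, 13, 16, 20, 22, 23, 24, 25, 28}.

1,4,5,6,7,9,13,16,20,22,23,24,25,28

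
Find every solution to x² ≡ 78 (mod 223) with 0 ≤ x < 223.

69, 154

Since 223 ≡ 3 (mod 4), a square root of 78 is 78^((223+1)/4) = 78^56 mod 223.
Repeated squaring: 78^2≡63, 78^4≡178, 78^8≡18, 78^16≡101, 78^32≡166 (mod 223).
78^56 = 78^(32+16+8) ≡ 69 (mod 223).
Check: 69² = 4761 ≡ 78 (mod 223). The two roots are 69 and 154.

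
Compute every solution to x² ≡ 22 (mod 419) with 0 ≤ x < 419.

21, 398

Since 419 ≡ 3 (mod 4), a square root of 22 is 22^((419+1)/4) = 22^105 mod 419.
Repeated squaring: 22^2≡65, 22^4≡35, 22^8≡387, 22^16≡186, 22^32≡238, 22^64≡79 (mod 419).
22^105 = 22^(64+32+8+1) ≡ 21 (mod 419).
Check: 21² = 441 ≡ 22 (mod 419). The two roots are 21 and 398.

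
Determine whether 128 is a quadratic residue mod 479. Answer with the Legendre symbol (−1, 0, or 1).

Pull out 2^7: since 479 ≡ 7 (mod 8), (2/479) = +1, so (2/479)^7 = +1.
Reached (1/479) = 1. Collecting the sign flips along the way, the symbol is +1.

1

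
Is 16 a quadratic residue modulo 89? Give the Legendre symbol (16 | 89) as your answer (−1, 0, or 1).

1

Pull out 2^4: since 89 ≡ 1 (mod 8), (2/89) = +1, so (2/89)^4 = +1.
Reached (1/89) = 1. Collecting the sign flips along the way, the symbol is +1.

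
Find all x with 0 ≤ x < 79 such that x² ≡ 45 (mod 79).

Since 79 ≡ 3 (mod 4), a square root of 45 is 45^((79+1)/4) = 45^20 mod 79.
Repeated squaring: 45^2≡50, 45^4≡51, 45^8≡73, 45^16≡36 (mod 79).
45^20 = 45^(16+4) ≡ 19 (mod 79).
Check: 19² = 361 ≡ 45 (mod 79). The two roots are 19 and 60.

19, 60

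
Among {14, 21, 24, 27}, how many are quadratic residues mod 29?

(14/29) = -1 → non-residue.
(21/29) = -1 → non-residue.
(24/29) = +1 → QR.
(27/29) = -1 → non-residue.
Total quadratic residues among the 4: 1.

1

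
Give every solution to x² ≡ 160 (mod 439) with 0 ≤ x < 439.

177, 262

Since 439 ≡ 3 (mod 4), a square root of 160 is 160^((439+1)/4) = 160^110 mod 439.
Repeated squaring: 160^2≡138, 160^4≡167, 160^8≡232, 160^16≡266, 160^32≡77, 160^64≡222 (mod 439).
160^110 = 160^(64+32+8+4+2) ≡ 177 (mod 439).
Check: 177² = 31329 ≡ 160 (mod 439). The two roots are 177 and 262.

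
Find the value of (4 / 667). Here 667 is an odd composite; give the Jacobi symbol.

Pull out 2^2: since 667 ≡ 3 (mod 8), (2/667) = -1, so (2/667)^2 = +1.
Reached (1/667) = 1. Collecting the sign flips along the way, the symbol is +1.

1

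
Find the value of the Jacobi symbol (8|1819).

-1

Pull out 2^3: since 1819 ≡ 3 (mod 8), (2/1819) = -1, so (2/1819)^3 = -1.
Reached (1/1819) = 1. Collecting the sign flips along the way, the symbol is -1.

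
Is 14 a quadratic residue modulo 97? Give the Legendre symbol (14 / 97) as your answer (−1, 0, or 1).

-1

Pull out 2: since 97 ≡ 1 (mod 8), (2/97) = +1.
Reciprocity: 7 ≡ 3 and 97 ≡ 1 (mod 4), so (7/97) = +(97/7).
Reduce top mod 7: now compute (6/7).
Pull out 2: since 7 ≡ 7 (mod 8), (2/7) = +1.
Reciprocity: 3 ≡ 3 and 7 ≡ 3 (mod 4), so (3/7) = −(7/3).
Reduce top mod 3: now compute (1/3).
Reached (1/3) = 1. Collecting the sign flips along the way, the symbol is -1.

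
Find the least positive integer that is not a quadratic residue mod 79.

3

(2/79) = +1, so 2 is a residue.
(3/79) = −1, so 3 is the smallest positive non-residue mod 79.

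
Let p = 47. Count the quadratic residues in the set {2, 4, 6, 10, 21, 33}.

4

(2/47) = +1 → QR.
(4/47) = +1 → QR.
(6/47) = +1 → QR.
(10/47) = -1 → non-residue.
(21/47) = +1 → QR.
(33/47) = -1 → non-residue.
Total quadratic residues among the 6: 4.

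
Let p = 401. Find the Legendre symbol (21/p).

-1

Euler's criterion: (21/401) ≡ 21^200 (mod 401).
21^2 ≡ 40 (mod 401)
21^4 ≡ 397 (mod 401)
21^8 ≡ 16 (mod 401)
21^16 ≡ 256 (mod 401)
21^32 ≡ 173 (mod 401)
21^64 ≡ 255 (mod 401)
21^128 ≡ 63 (mod 401)
21^200 = 21^(128+64+8) ≡ 400 (mod 401).
Result is 400 ≡ −1, so (21/401) = −1.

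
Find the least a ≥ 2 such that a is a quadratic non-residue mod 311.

(2/311) = +1, so 2 is a residue.
(3/311) = +1, so 3 is a residue.
(4/311) = +1, so 4 is a residue.
(5/311) = +1, so 5 is a residue.
(6/311) = +1, so 6 is a residue.
(7/311) = +1, so 7 is a residue.
(8/311) = +1, so 8 is a residue.
(9/311) = +1, so 9 is a residue.
(10/311) = +1, so 10 is a residue.
(11/311) = −1, so 11 is the smallest positive non-residue mod 311.

11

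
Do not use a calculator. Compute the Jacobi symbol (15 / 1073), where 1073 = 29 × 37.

Reciprocity: 15 ≡ 3 and 1073 ≡ 1 (mod 4), so (15/1073) = +(1073/15).
Reduce top mod 15: now compute (8/15).
Pull out 2^3: since 15 ≡ 7 (mod 8), (2/15) = +1, so (2/15)^3 = +1.
Reached (1/15) = 1. Collecting the sign flips along the way, the symbol is +1.

1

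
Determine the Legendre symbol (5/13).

Reciprocity: 5 ≡ 1 and 13 ≡ 1 (mod 4), so (5/13) = +(13/5).
Reduce top mod 5: now compute (3/5).
Reciprocity: 3 ≡ 3 and 5 ≡ 1 (mod 4), so (3/5) = +(5/3).
Reduce top mod 3: now compute (2/3).
Pull out 2: since 3 ≡ 3 (mod 8), (2/3) = -1.
Reached (1/3) = 1. Collecting the sign flips along the way, the symbol is -1.

-1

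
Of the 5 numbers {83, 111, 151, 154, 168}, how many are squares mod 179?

(83/179) = +1 → QR.
(111/179) = -1 → non-residue.
(151/179) = +1 → QR.
(154/179) = -1 → non-residue.
(168/179) = +1 → QR.
Total quadratic residues among the 5: 3.

3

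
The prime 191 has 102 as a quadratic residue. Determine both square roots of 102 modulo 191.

Since 191 ≡ 3 (mod 4), a square root of 102 is 102^((191+1)/4) = 102^48 mod 191.
Repeated squaring: 102^2≡90, 102^4≡78, 102^8≡163, 102^16≡20, 102^32≡18 (mod 191).
102^48 = 102^(32+16) ≡ 169 (mod 191).
Check: 169² = 28561 ≡ 102 (mod 191). The two roots are 22 and 169.

22, 169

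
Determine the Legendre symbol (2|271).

1

Pull out 2: since 271 ≡ 7 (mod 8), (2/271) = +1.
Reached (1/271) = 1. Collecting the sign flips along the way, the symbol is +1.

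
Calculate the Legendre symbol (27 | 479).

1

Reciprocity: 27 ≡ 3 and 479 ≡ 3 (mod 4), so (27/479) = −(479/27).
Reduce top mod 27: now compute (20/27).
Pull out 2^2: since 27 ≡ 3 (mod 8), (2/27) = -1, so (2/27)^2 = +1.
Reciprocity: 5 ≡ 1 and 27 ≡ 3 (mod 4), so (5/27) = +(27/5).
Reduce top mod 5: now compute (2/5).
Pull out 2: since 5 ≡ 5 (mod 8), (2/5) = -1.
Reached (1/5) = 1. Collecting the sign flips along the way, the symbol is +1.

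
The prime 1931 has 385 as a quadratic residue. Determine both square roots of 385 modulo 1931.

Since 1931 ≡ 3 (mod 4), a square root of 385 is 385^((1931+1)/4) = 385^483 mod 1931.
Repeated squaring: 385^2≡1469, 385^4≡1034, 385^8≡1313, 385^16≡1517, 385^32≡1468, 385^64≡28, 385^128≡784, 385^256≡598 (mod 1931).
385^483 = 385^(256+128+64+32+2+1) ≡ 1500 (mod 1931).
Check: 1500² = 2250000 ≡ 385 (mod 1931). The two roots are 431 and 1500.

431, 1500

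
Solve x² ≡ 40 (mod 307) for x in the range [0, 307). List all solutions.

Since 307 ≡ 3 (mod 4), a square root of 40 is 40^((307+1)/4) = 40^77 mod 307.
Repeated squaring: 40^2≡65, 40^4≡234, 40^8≡110, 40^16≡127, 40^32≡165, 40^64≡209 (mod 307).
40^77 = 40^(64+8+4+1) ≡ 276 (mod 307).
Check: 276² = 76176 ≡ 40 (mod 307). The two roots are 31 and 276.

31, 276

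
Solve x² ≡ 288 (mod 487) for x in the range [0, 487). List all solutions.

Since 487 ≡ 3 (mod 4), a square root of 288 is 288^((487+1)/4) = 288^122 mod 487.
Repeated squaring: 288^2≡154, 288^4≡340, 288^8≡181, 288^16≡132, 288^32≡379, 288^64≡463 (mod 487).
288^122 = 288^(64+32+16+8+2) ≡ 369 (mod 487).
Check: 369² = 136161 ≡ 288 (mod 487). The two roots are 118 and 369.

118, 369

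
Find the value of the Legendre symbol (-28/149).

1

First reduce: -28 ≡ 121 (mod 149).
Reciprocity: 121 ≡ 1 and 149 ≡ 1 (mod 4), so (121/149) = +(149/121).
Reduce top mod 121: now compute (28/121).
Pull out 2^2: since 121 ≡ 1 (mod 8), (2/121) = +1, so (2/121)^2 = +1.
Reciprocity: 7 ≡ 3 and 121 ≡ 1 (mod 4), so (7/121) = +(121/7).
Reduce top mod 7: now compute (2/7).
Pull out 2: since 7 ≡ 7 (mod 8), (2/7) = +1.
Reached (1/7) = 1. Collecting the sign flips along the way, the symbol is +1.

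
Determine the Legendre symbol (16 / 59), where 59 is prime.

1

Euler's criterion: (16/59) ≡ 16^29 (mod 59).
16^2 ≡ 20 (mod 59)
16^4 ≡ 46 (mod 59)
16^8 ≡ 51 (mod 59)
16^16 ≡ 5 (mod 59)
16^29 = 16^(16+8+4+1) ≡ 1 (mod 59).
Result is 1, so (16/59) = 1.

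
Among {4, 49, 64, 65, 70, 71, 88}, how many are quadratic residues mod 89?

5

(4/89) = +1 → QR.
(49/89) = +1 → QR.
(64/89) = +1 → QR.
(65/89) = -1 → non-residue.
(70/89) = -1 → non-residue.
(71/89) = +1 → QR.
(88/89) = +1 → QR.
Total quadratic residues among the 7: 5.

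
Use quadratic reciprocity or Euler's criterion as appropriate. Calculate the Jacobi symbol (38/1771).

1

Pull out 2: since 1771 ≡ 3 (mod 8), (2/1771) = -1.
Reciprocity: 19 ≡ 3 and 1771 ≡ 3 (mod 4), so (19/1771) = −(1771/19).
Reduce top mod 19: now compute (4/19).
Pull out 2^2: since 19 ≡ 3 (mod 8), (2/19) = -1, so (2/19)^2 = +1.
Reached (1/19) = 1. Collecting the sign flips along the way, the symbol is +1.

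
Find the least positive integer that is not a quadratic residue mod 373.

(2/373) = −1, so 2 is the smallest positive non-residue mod 373.

2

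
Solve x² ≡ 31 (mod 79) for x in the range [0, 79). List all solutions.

30, 49

Since 79 ≡ 3 (mod 4), a square root of 31 is 31^((79+1)/4) = 31^20 mod 79.
Repeated squaring: 31^2≡13, 31^4≡11, 31^8≡42, 31^16≡26 (mod 79).
31^20 = 31^(16+4) ≡ 49 (mod 79).
Check: 49² = 2401 ≡ 31 (mod 79). The two roots are 30 and 49.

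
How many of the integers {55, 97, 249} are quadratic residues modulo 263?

(55/263) = -1 → non-residue.
(97/263) = -1 → non-residue.
(249/263) = +1 → QR.
Total quadratic residues among the 3: 1.

1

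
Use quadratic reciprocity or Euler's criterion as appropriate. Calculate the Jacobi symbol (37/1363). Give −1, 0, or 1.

-1

Reciprocity: 37 ≡ 1 and 1363 ≡ 3 (mod 4), so (37/1363) = +(1363/37).
Reduce top mod 37: now compute (31/37).
Reciprocity: 31 ≡ 3 and 37 ≡ 1 (mod 4), so (31/37) = +(37/31).
Reduce top mod 31: now compute (6/31).
Pull out 2: since 31 ≡ 7 (mod 8), (2/31) = +1.
Reciprocity: 3 ≡ 3 and 31 ≡ 3 (mod 4), so (3/31) = −(31/3).
Reduce top mod 3: now compute (1/3).
Reached (1/3) = 1. Collecting the sign flips along the way, the symbol is -1.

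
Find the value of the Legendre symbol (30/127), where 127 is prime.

Euler's criterion: (30/127) ≡ 30^63 (mod 127).
30^2 ≡ 11 (mod 127)
30^4 ≡ 121 (mod 127)
30^8 ≡ 36 (mod 127)
30^16 ≡ 26 (mod 127)
30^32 ≡ 41 (mod 127)
30^63 = 30^(32+16+8+4+2+1) ≡ 1 (mod 127).
Result is 1, so (30/127) = 1.

1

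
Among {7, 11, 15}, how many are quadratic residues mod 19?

2

(7/19) = +1 → QR.
(11/19) = +1 → QR.
(15/19) = -1 → non-residue.
Total quadratic residues among the 3: 2.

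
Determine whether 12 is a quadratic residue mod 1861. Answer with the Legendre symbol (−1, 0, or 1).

Pull out 2^2: since 1861 ≡ 5 (mod 8), (2/1861) = -1, so (2/1861)^2 = +1.
Reciprocity: 3 ≡ 3 and 1861 ≡ 1 (mod 4), so (3/1861) = +(1861/3).
Reduce top mod 3: now compute (1/3).
Reached (1/3) = 1. Collecting the sign flips along the way, the symbol is +1.

1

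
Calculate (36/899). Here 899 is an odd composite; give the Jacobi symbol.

1

Pull out 2^2: since 899 ≡ 3 (mod 8), (2/899) = -1, so (2/899)^2 = +1.
Reciprocity: 9 ≡ 1 and 899 ≡ 3 (mod 4), so (9/899) = +(899/9).
Reduce top mod 9: now compute (8/9).
Pull out 2^3: since 9 ≡ 1 (mod 8), (2/9) = +1, so (2/9)^3 = +1.
Reached (1/9) = 1. Collecting the sign flips along the way, the symbol is +1.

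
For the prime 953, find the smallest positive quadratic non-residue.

(2/953) = +1, so 2 is a residue.
(3/953) = −1, so 3 is the smallest positive non-residue mod 953.

3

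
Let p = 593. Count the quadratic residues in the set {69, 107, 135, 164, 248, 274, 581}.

2

(69/593) = -1 → non-residue.
(107/593) = -1 → non-residue.
(135/593) = +1 → QR.
(164/593) = -1 → non-residue.
(248/593) = +1 → QR.
(274/593) = -1 → non-residue.
(581/593) = -1 → non-residue.
Total quadratic residues among the 7: 2.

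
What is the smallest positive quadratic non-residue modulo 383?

(2/383) = +1, so 2 is a residue.
(3/383) = +1, so 3 is a residue.
(4/383) = +1, so 4 is a residue.
(5/383) = −1, so 5 is the smallest positive non-residue mod 383.

5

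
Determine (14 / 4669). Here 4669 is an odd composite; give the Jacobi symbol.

Pull out 2: since 4669 ≡ 5 (mod 8), (2/4669) = -1.
Reciprocity: 7 ≡ 3 and 4669 ≡ 1 (mod 4), so (7/4669) = +(4669/7).
Reduce top mod 7: now compute (0/7).
Top reduces to 0: gcd > 1, so the symbol is 0.

0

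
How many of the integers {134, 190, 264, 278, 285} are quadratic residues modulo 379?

(134/379) = -1 → non-residue.
(190/379) = -1 → non-residue.
(264/379) = -1 → non-residue.
(278/379) = -1 → non-residue.
(285/379) = -1 → non-residue.
Total quadratic residues among the 5: 0.

0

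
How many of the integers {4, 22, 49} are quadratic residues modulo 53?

(4/53) = +1 → QR.
(22/53) = -1 → non-residue.
(49/53) = +1 → QR.
Total quadratic residues among the 3: 2.

2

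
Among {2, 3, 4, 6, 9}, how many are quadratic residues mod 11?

3

(2/11) = -1 → non-residue.
(3/11) = +1 → QR.
(4/11) = +1 → QR.
(6/11) = -1 → non-residue.
(9/11) = +1 → QR.
Total quadratic residues among the 5: 3.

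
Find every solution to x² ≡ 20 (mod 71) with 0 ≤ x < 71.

Since 71 ≡ 3 (mod 4), a square root of 20 is 20^((71+1)/4) = 20^18 mod 71.
Repeated squaring: 20^2≡45, 20^4≡37, 20^8≡20, 20^16≡45 (mod 71).
20^18 = 20^(16+2) ≡ 37 (mod 71).
Check: 37² = 1369 ≡ 20 (mod 71). The two roots are 34 and 37.

34, 37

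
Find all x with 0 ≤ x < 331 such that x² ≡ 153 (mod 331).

Since 331 ≡ 3 (mod 4), a square root of 153 is 153^((331+1)/4) = 153^83 mod 331.
Repeated squaring: 153^2≡239, 153^4≡189, 153^8≡304, 153^16≡67, 153^32≡186, 153^64≡172 (mod 331).
153^83 = 153^(64+16+2+1) ≡ 22 (mod 331).
Check: 22² = 484 ≡ 153 (mod 331). The two roots are 22 and 309.

22, 309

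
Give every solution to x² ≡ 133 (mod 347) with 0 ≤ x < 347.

39, 308

Since 347 ≡ 3 (mod 4), a square root of 133 is 133^((347+1)/4) = 133^87 mod 347.
Repeated squaring: 133^2≡339, 133^4≡64, 133^8≡279, 133^16≡113, 133^32≡277, 133^64≡42 (mod 347).
133^87 = 133^(64+16+4+2+1) ≡ 39 (mod 347).
Check: 39² = 1521 ≡ 133 (mod 347). The two roots are 39 and 308.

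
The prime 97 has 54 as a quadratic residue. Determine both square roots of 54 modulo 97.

32, 65

97 ≡ 1 (mod 4), so we find a root by search.
Trying successive values, 32² = 1024 ≡ 54 (mod 97). The other root is 97 − 32 = 65.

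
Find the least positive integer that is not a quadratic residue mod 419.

(2/419) = −1, so 2 is the smallest positive non-residue mod 419.

2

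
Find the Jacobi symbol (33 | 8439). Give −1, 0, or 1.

Reciprocity: 33 ≡ 1 and 8439 ≡ 3 (mod 4), so (33/8439) = +(8439/33).
Reduce top mod 33: now compute (24/33).
Pull out 2^3: since 33 ≡ 1 (mod 8), (2/33) = +1, so (2/33)^3 = +1.
Reciprocity: 3 ≡ 3 and 33 ≡ 1 (mod 4), so (3/33) = +(33/3).
Reduce top mod 3: now compute (0/3).
Top reduces to 0: gcd > 1, so the symbol is 0.

0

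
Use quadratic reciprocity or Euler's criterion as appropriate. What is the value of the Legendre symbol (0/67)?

Top reduces to 0: gcd > 1, so the symbol is 0.

0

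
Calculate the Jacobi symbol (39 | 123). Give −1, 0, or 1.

0

Reciprocity: 39 ≡ 3 and 123 ≡ 3 (mod 4), so (39/123) = −(123/39).
Reduce top mod 39: now compute (6/39).
Pull out 2: since 39 ≡ 7 (mod 8), (2/39) = +1.
Reciprocity: 3 ≡ 3 and 39 ≡ 3 (mod 4), so (3/39) = −(39/3).
Reduce top mod 3: now compute (0/3).
Top reduces to 0: gcd > 1, so the symbol is 0.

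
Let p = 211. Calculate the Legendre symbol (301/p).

First reduce: 301 ≡ 90 (mod 211).
Pull out 2: since 211 ≡ 3 (mod 8), (2/211) = -1.
Reciprocity: 45 ≡ 1 and 211 ≡ 3 (mod 4), so (45/211) = +(211/45).
Reduce top mod 45: now compute (31/45).
Reciprocity: 31 ≡ 3 and 45 ≡ 1 (mod 4), so (31/45) = +(45/31).
Reduce top mod 31: now compute (14/31).
Pull out 2: since 31 ≡ 7 (mod 8), (2/31) = +1.
Reciprocity: 7 ≡ 3 and 31 ≡ 3 (mod 4), so (7/31) = −(31/7).
Reduce top mod 7: now compute (3/7).
Reciprocity: 3 ≡ 3 and 7 ≡ 3 (mod 4), so (3/7) = −(7/3).
Reduce top mod 3: now compute (1/3).
Reached (1/3) = 1. Collecting the sign flips along the way, the symbol is -1.

-1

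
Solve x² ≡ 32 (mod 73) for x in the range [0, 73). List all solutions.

18, 55

73 ≡ 1 (mod 4), so we find a root by search.
Trying successive values, 18² = 324 ≡ 32 (mod 73). The other root is 73 − 18 = 55.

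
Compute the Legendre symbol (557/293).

Euler's criterion: (557/293) ≡ 264^146 (mod 293).
264^2 ≡ 255 (mod 293)
264^4 ≡ 272 (mod 293)
264^8 ≡ 148 (mod 293)
264^16 ≡ 222 (mod 293)
264^32 ≡ 60 (mod 293)
264^64 ≡ 84 (mod 293)
264^128 ≡ 24 (mod 293)
264^146 = 264^(128+16+2) ≡ 292 (mod 293).
Result is 292 ≡ −1, so (557/293) = −1.

-1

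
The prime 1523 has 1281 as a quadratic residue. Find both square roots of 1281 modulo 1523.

Since 1523 ≡ 3 (mod 4), a square root of 1281 is 1281^((1523+1)/4) = 1281^381 mod 1523.
Repeated squaring: 1281^2≡690, 1281^4≡924, 1281^8≡896, 1281^16≡195, 1281^32≡1473, 1281^64≡977, 1281^128≡1131, 1281^256≡1364 (mod 1523).
1281^381 = 1281^(256+64+32+16+8+4+1) ≡ 429 (mod 1523).
Check: 429² = 184041 ≡ 1281 (mod 1523). The two roots are 429 and 1094.

429, 1094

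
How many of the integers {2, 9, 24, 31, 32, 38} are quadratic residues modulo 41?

4

(2/41) = +1 → QR.
(9/41) = +1 → QR.
(24/41) = -1 → non-residue.
(31/41) = +1 → QR.
(32/41) = +1 → QR.
(38/41) = -1 → non-residue.
Total quadratic residues among the 6: 4.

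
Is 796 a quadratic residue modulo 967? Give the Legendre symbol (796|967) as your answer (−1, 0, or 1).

Pull out 2^2: since 967 ≡ 7 (mod 8), (2/967) = +1, so (2/967)^2 = +1.
Reciprocity: 199 ≡ 3 and 967 ≡ 3 (mod 4), so (199/967) = −(967/199).
Reduce top mod 199: now compute (171/199).
Reciprocity: 171 ≡ 3 and 199 ≡ 3 (mod 4), so (171/199) = −(199/171).
Reduce top mod 171: now compute (28/171).
Pull out 2^2: since 171 ≡ 3 (mod 8), (2/171) = -1, so (2/171)^2 = +1.
Reciprocity: 7 ≡ 3 and 171 ≡ 3 (mod 4), so (7/171) = −(171/7).
Reduce top mod 7: now compute (3/7).
Reciprocity: 3 ≡ 3 and 7 ≡ 3 (mod 4), so (3/7) = −(7/3).
Reduce top mod 3: now compute (1/3).
Reached (1/3) = 1. Collecting the sign flips along the way, the symbol is +1.

1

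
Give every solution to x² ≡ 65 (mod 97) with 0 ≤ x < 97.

29, 68

97 ≡ 1 (mod 4), so we find a root by search.
Trying successive values, 29² = 841 ≡ 65 (mod 97). The other root is 97 − 29 = 68.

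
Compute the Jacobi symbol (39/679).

Reciprocity: 39 ≡ 3 and 679 ≡ 3 (mod 4), so (39/679) = −(679/39).
Reduce top mod 39: now compute (16/39).
Pull out 2^4: since 39 ≡ 7 (mod 8), (2/39) = +1, so (2/39)^4 = +1.
Reached (1/39) = 1. Collecting the sign flips along the way, the symbol is -1.

-1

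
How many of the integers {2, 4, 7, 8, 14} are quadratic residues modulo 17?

(2/17) = +1 → QR.
(4/17) = +1 → QR.
(7/17) = -1 → non-residue.
(8/17) = +1 → QR.
(14/17) = -1 → non-residue.
Total quadratic residues among the 5: 3.

3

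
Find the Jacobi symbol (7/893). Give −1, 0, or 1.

Reciprocity: 7 ≡ 3 and 893 ≡ 1 (mod 4), so (7/893) = +(893/7).
Reduce top mod 7: now compute (4/7).
Pull out 2^2: since 7 ≡ 7 (mod 8), (2/7) = +1, so (2/7)^2 = +1.
Reached (1/7) = 1. Collecting the sign flips along the way, the symbol is +1.

1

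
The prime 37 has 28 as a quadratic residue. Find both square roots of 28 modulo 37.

18, 19

37 ≡ 1 (mod 4), so we find a root by search.
Trying successive values, 18² = 324 ≡ 28 (mod 37). The other root is 37 − 18 = 19.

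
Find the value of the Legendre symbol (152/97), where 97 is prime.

First reduce: 152 ≡ 55 (mod 97).
Reciprocity: 55 ≡ 3 and 97 ≡ 1 (mod 4), so (55/97) = +(97/55).
Reduce top mod 55: now compute (42/55).
Pull out 2: since 55 ≡ 7 (mod 8), (2/55) = +1.
Reciprocity: 21 ≡ 1 and 55 ≡ 3 (mod 4), so (21/55) = +(55/21).
Reduce top mod 21: now compute (13/21).
Reciprocity: 13 ≡ 1 and 21 ≡ 1 (mod 4), so (13/21) = +(21/13).
Reduce top mod 13: now compute (8/13).
Pull out 2^3: since 13 ≡ 5 (mod 8), (2/13) = -1, so (2/13)^3 = -1.
Reached (1/13) = 1. Collecting the sign flips along the way, the symbol is -1.

-1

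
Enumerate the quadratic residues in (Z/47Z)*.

1,2,3,4,6,7,8,9,12,14,16,17,18,21,24,25,27,28,32,34,36,37,42

Square k = 1,…,23 (k and 47−k give the same square):
1²=1, 2²=4, 3²=9, 4²=16, 5²=25, 6²=36, 7²≡2, 8²≡17, 9²≡34, 10²≡6, 11²≡27, 12²≡3, 13²≡28, 14²≡8, 15²≡37, 16²≡21, 17²≡7, 18²≡42, 19²≡32, 20²≡24, 21²≡18, 22²≡14, 23²≡12 (mod 47).
So the quadratic residues mod 47 are {1, 2, 3, 4, 6, 7, 8, 9, 12, 14, 16, 17, 18, 21, 24, 25, 27, 28, 32, 34, 36, 37, 42}.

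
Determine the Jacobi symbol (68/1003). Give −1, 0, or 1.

Pull out 2^2: since 1003 ≡ 3 (mod 8), (2/1003) = -1, so (2/1003)^2 = +1.
Reciprocity: 17 ≡ 1 and 1003 ≡ 3 (mod 4), so (17/1003) = +(1003/17).
Reduce top mod 17: now compute (0/17).
Top reduces to 0: gcd > 1, so the symbol is 0.

0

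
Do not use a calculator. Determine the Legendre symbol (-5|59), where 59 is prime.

First reduce: -5 ≡ 54 (mod 59).
Pull out 2: since 59 ≡ 3 (mod 8), (2/59) = -1.
Reciprocity: 27 ≡ 3 and 59 ≡ 3 (mod 4), so (27/59) = −(59/27).
Reduce top mod 27: now compute (5/27).
Reciprocity: 5 ≡ 1 and 27 ≡ 3 (mod 4), so (5/27) = +(27/5).
Reduce top mod 5: now compute (2/5).
Pull out 2: since 5 ≡ 5 (mod 8), (2/5) = -1.
Reached (1/5) = 1. Collecting the sign flips along the way, the symbol is -1.

-1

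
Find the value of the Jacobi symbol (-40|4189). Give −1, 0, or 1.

First reduce: -40 ≡ 4149 (mod 4189).
Reciprocity: 4149 ≡ 1 and 4189 ≡ 1 (mod 4), so (4149/4189) = +(4189/4149).
Reduce top mod 4149: now compute (40/4149).
Pull out 2^3: since 4149 ≡ 5 (mod 8), (2/4149) = -1, so (2/4149)^3 = -1.
Reciprocity: 5 ≡ 1 and 4149 ≡ 1 (mod 4), so (5/4149) = +(4149/5).
Reduce top mod 5: now compute (4/5).
Pull out 2^2: since 5 ≡ 5 (mod 8), (2/5) = -1, so (2/5)^2 = +1.
Reached (1/5) = 1. Collecting the sign flips along the way, the symbol is -1.

-1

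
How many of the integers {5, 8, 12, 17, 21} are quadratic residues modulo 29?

1

(5/29) = +1 → QR.
(8/29) = -1 → non-residue.
(12/29) = -1 → non-residue.
(17/29) = -1 → non-residue.
(21/29) = -1 → non-residue.
Total quadratic residues among the 5: 1.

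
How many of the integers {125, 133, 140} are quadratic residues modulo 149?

3

(125/149) = +1 → QR.
(133/149) = +1 → QR.
(140/149) = +1 → QR.
Total quadratic residues among the 3: 3.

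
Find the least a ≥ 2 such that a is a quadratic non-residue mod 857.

3

(2/857) = +1, so 2 is a residue.
(3/857) = −1, so 3 is the smallest positive non-residue mod 857.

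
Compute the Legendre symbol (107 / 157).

-1

Reciprocity: 107 ≡ 3 and 157 ≡ 1 (mod 4), so (107/157) = +(157/107).
Reduce top mod 107: now compute (50/107).
Pull out 2: since 107 ≡ 3 (mod 8), (2/107) = -1.
Reciprocity: 25 ≡ 1 and 107 ≡ 3 (mod 4), so (25/107) = +(107/25).
Reduce top mod 25: now compute (7/25).
Reciprocity: 7 ≡ 3 and 25 ≡ 1 (mod 4), so (7/25) = +(25/7).
Reduce top mod 7: now compute (4/7).
Pull out 2^2: since 7 ≡ 7 (mod 8), (2/7) = +1, so (2/7)^2 = +1.
Reached (1/7) = 1. Collecting the sign flips along the way, the symbol is -1.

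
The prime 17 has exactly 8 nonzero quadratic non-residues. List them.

3, 5, 6, 7, 10, 11, 12, 14

Square k = 1,…,8 (k and 17−k give the same square):
1²=1, 2²=4, 3²=9, 4²=16, 5²≡8, 6²≡2, 7²≡15, 8²≡13 (mod 17).
The residues are {1, 2, 4, 8, 9, 13, 15, 16}; the non-residues are the remaining 8 nonzero classes.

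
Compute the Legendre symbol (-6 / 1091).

1

Euler's criterion: (-6/1091) ≡ 1085^545 (mod 1091).
1085^2 ≡ 36 (mod 1091)
1085^4 ≡ 205 (mod 1091)
1085^8 ≡ 567 (mod 1091)
1085^16 ≡ 735 (mod 1091)
1085^32 ≡ 180 (mod 1091)
1085^64 ≡ 761 (mod 1091)
1085^128 ≡ 891 (mod 1091)
1085^256 ≡ 724 (mod 1091)
1085^512 ≡ 496 (mod 1091)
1085^545 = 1085^(512+32+1) ≡ 1 (mod 1091).
Result is 1, so (-6/1091) = 1.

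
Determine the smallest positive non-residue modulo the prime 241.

7

(2/241) = +1, so 2 is a residue.
(3/241) = +1, so 3 is a residue.
(4/241) = +1, so 4 is a residue.
(5/241) = +1, so 5 is a residue.
(6/241) = +1, so 6 is a residue.
(7/241) = −1, so 7 is the smallest positive non-residue mod 241.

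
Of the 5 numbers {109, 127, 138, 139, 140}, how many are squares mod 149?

2

(109/149) = -1 → non-residue.
(127/149) = +1 → QR.
(138/149) = -1 → non-residue.
(139/149) = -1 → non-residue.
(140/149) = +1 → QR.
Total quadratic residues among the 5: 2.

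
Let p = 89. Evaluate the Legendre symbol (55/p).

1

Reciprocity: 55 ≡ 3 and 89 ≡ 1 (mod 4), so (55/89) = +(89/55).
Reduce top mod 55: now compute (34/55).
Pull out 2: since 55 ≡ 7 (mod 8), (2/55) = +1.
Reciprocity: 17 ≡ 1 and 55 ≡ 3 (mod 4), so (17/55) = +(55/17).
Reduce top mod 17: now compute (4/17).
Pull out 2^2: since 17 ≡ 1 (mod 8), (2/17) = +1, so (2/17)^2 = +1.
Reached (1/17) = 1. Collecting the sign flips along the way, the symbol is +1.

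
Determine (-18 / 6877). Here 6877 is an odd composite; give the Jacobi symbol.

First reduce: -18 ≡ 6859 (mod 6877).
Reciprocity: 6859 ≡ 3 and 6877 ≡ 1 (mod 4), so (6859/6877) = +(6877/6859).
Reduce top mod 6859: now compute (18/6859).
Pull out 2: since 6859 ≡ 3 (mod 8), (2/6859) = -1.
Reciprocity: 9 ≡ 1 and 6859 ≡ 3 (mod 4), so (9/6859) = +(6859/9).
Reduce top mod 9: now compute (1/9).
Reached (1/9) = 1. Collecting the sign flips along the way, the symbol is -1.

-1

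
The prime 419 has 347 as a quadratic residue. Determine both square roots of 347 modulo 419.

157, 262

Since 419 ≡ 3 (mod 4), a square root of 347 is 347^((419+1)/4) = 347^105 mod 419.
Repeated squaring: 347^2≡156, 347^4≡34, 347^8≡318, 347^16≡145, 347^32≡75, 347^64≡178 (mod 419).
347^105 = 347^(64+32+8+1) ≡ 157 (mod 419).
Check: 157² = 24649 ≡ 347 (mod 419). The two roots are 157 and 262.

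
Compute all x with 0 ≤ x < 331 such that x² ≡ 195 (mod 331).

107, 224

Since 331 ≡ 3 (mod 4), a square root of 195 is 195^((331+1)/4) = 195^83 mod 331.
Repeated squaring: 195^2≡291, 195^4≡276, 195^8≡46, 195^16≡130, 195^32≡19, 195^64≡30 (mod 331).
195^83 = 195^(64+16+2+1) ≡ 224 (mod 331).
Check: 224² = 50176 ≡ 195 (mod 331). The two roots are 107 and 224.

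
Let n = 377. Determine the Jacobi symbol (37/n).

Reciprocity: 37 ≡ 1 and 377 ≡ 1 (mod 4), so (37/377) = +(377/37).
Reduce top mod 37: now compute (7/37).
Reciprocity: 7 ≡ 3 and 37 ≡ 1 (mod 4), so (7/37) = +(37/7).
Reduce top mod 7: now compute (2/7).
Pull out 2: since 7 ≡ 7 (mod 8), (2/7) = +1.
Reached (1/7) = 1. Collecting the sign flips along the way, the symbol is +1.

1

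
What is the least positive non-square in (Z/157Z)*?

(2/157) = −1, so 2 is the smallest positive non-residue mod 157.

2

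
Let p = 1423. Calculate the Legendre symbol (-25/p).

First reduce: -25 ≡ 1398 (mod 1423).
Pull out 2: since 1423 ≡ 7 (mod 8), (2/1423) = +1.
Reciprocity: 699 ≡ 3 and 1423 ≡ 3 (mod 4), so (699/1423) = −(1423/699).
Reduce top mod 699: now compute (25/699).
Reciprocity: 25 ≡ 1 and 699 ≡ 3 (mod 4), so (25/699) = +(699/25).
Reduce top mod 25: now compute (24/25).
Pull out 2^3: since 25 ≡ 1 (mod 8), (2/25) = +1, so (2/25)^3 = +1.
Reciprocity: 3 ≡ 3 and 25 ≡ 1 (mod 4), so (3/25) = +(25/3).
Reduce top mod 3: now compute (1/3).
Reached (1/3) = 1. Collecting the sign flips along the way, the symbol is -1.

-1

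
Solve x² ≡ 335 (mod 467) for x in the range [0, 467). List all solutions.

Since 467 ≡ 3 (mod 4), a square root of 335 is 335^((467+1)/4) = 335^117 mod 467.
Repeated squaring: 335^2≡145, 335^4≡10, 335^8≡100, 335^16≡193, 335^32≡356, 335^64≡179 (mod 467).
335^117 = 335^(64+32+16+4+1) ≡ 364 (mod 467).
Check: 364² = 132496 ≡ 335 (mod 467). The two roots are 103 and 364.

103, 364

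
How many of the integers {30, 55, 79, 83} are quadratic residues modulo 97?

1

(30/97) = -1 → non-residue.
(55/97) = -1 → non-residue.
(79/97) = +1 → QR.
(83/97) = -1 → non-residue.
Total quadratic residues among the 4: 1.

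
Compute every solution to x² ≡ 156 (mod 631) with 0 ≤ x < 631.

Since 631 ≡ 3 (mod 4), a square root of 156 is 156^((631+1)/4) = 156^158 mod 631.
Repeated squaring: 156^2≡358, 156^4≡71, 156^8≡624, 156^16≡49, 156^32≡508, 156^64≡616, 156^128≡225 (mod 631).
156^158 = 156^(128+16+8+4+2) ≡ 351 (mod 631).
Check: 351² = 123201 ≡ 156 (mod 631). The two roots are 280 and 351.

280, 351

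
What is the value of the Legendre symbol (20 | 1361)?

Pull out 2^2: since 1361 ≡ 1 (mod 8), (2/1361) = +1, so (2/1361)^2 = +1.
Reciprocity: 5 ≡ 1 and 1361 ≡ 1 (mod 4), so (5/1361) = +(1361/5).
Reduce top mod 5: now compute (1/5).
Reached (1/5) = 1. Collecting the sign flips along the way, the symbol is +1.

1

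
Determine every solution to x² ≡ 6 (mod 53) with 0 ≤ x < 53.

18, 35

53 ≡ 1 (mod 4), so we find a root by search.
Trying successive values, 18² = 324 ≡ 6 (mod 53). The other root is 53 − 18 = 35.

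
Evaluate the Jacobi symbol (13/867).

1

Reciprocity: 13 ≡ 1 and 867 ≡ 3 (mod 4), so (13/867) = +(867/13).
Reduce top mod 13: now compute (9/13).
Reciprocity: 9 ≡ 1 and 13 ≡ 1 (mod 4), so (9/13) = +(13/9).
Reduce top mod 9: now compute (4/9).
Pull out 2^2: since 9 ≡ 1 (mod 8), (2/9) = +1, so (2/9)^2 = +1.
Reached (1/9) = 1. Collecting the sign flips along the way, the symbol is +1.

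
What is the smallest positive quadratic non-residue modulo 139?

(2/139) = −1, so 2 is the smallest positive non-residue mod 139.

2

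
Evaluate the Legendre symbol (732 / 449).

Euler's criterion: (732/449) ≡ 283^224 (mod 449).
283^2 ≡ 167 (mod 449)
283^4 ≡ 51 (mod 449)
283^8 ≡ 356 (mod 449)
283^16 ≡ 118 (mod 449)
283^32 ≡ 5 (mod 449)
283^64 ≡ 25 (mod 449)
283^128 ≡ 176 (mod 449)
283^224 = 283^(128+64+32) ≡ 448 (mod 449).
Result is 448 ≡ −1, so (732/449) = −1.

-1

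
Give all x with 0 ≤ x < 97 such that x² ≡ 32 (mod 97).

97 ≡ 1 (mod 4), so we find a root by search.
Trying successive values, 41² = 1681 ≡ 32 (mod 97). The other root is 97 − 41 = 56.

41, 56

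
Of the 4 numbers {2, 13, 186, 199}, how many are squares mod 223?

(2/223) = +1 → QR.
(13/223) = -1 → non-residue.
(186/223) = -1 → non-residue.
(199/223) = +1 → QR.
Total quadratic residues among the 4: 2.

2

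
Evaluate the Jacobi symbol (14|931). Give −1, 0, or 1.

0

Pull out 2: since 931 ≡ 3 (mod 8), (2/931) = -1.
Reciprocity: 7 ≡ 3 and 931 ≡ 3 (mod 4), so (7/931) = −(931/7).
Reduce top mod 7: now compute (0/7).
Top reduces to 0: gcd > 1, so the symbol is 0.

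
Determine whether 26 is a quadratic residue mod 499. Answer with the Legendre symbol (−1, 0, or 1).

Pull out 2: since 499 ≡ 3 (mod 8), (2/499) = -1.
Reciprocity: 13 ≡ 1 and 499 ≡ 3 (mod 4), so (13/499) = +(499/13).
Reduce top mod 13: now compute (5/13).
Reciprocity: 5 ≡ 1 and 13 ≡ 1 (mod 4), so (5/13) = +(13/5).
Reduce top mod 5: now compute (3/5).
Reciprocity: 3 ≡ 3 and 5 ≡ 1 (mod 4), so (3/5) = +(5/3).
Reduce top mod 3: now compute (2/3).
Pull out 2: since 3 ≡ 3 (mod 8), (2/3) = -1.
Reached (1/3) = 1. Collecting the sign flips along the way, the symbol is +1.

1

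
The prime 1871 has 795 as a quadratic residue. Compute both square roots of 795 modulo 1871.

767, 1104

Since 1871 ≡ 3 (mod 4), a square root of 795 is 795^((1871+1)/4) = 795^468 mod 1871.
Repeated squaring: 795^2≡1498, 795^4≡675, 795^8≡972, 795^16≡1800, 795^32≡1299, 795^64≡1630, 795^128≡80, 795^256≡787 (mod 1871).
795^468 = 795^(256+128+64+16+4) ≡ 767 (mod 1871).
Check: 767² = 588289 ≡ 795 (mod 1871). The two roots are 767 and 1104.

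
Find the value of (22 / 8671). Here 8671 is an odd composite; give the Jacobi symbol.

Pull out 2: since 8671 ≡ 7 (mod 8), (2/8671) = +1.
Reciprocity: 11 ≡ 3 and 8671 ≡ 3 (mod 4), so (11/8671) = −(8671/11).
Reduce top mod 11: now compute (3/11).
Reciprocity: 3 ≡ 3 and 11 ≡ 3 (mod 4), so (3/11) = −(11/3).
Reduce top mod 3: now compute (2/3).
Pull out 2: since 3 ≡ 3 (mod 8), (2/3) = -1.
Reached (1/3) = 1. Collecting the sign flips along the way, the symbol is -1.

-1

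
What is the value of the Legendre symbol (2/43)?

Pull out 2: since 43 ≡ 3 (mod 8), (2/43) = -1.
Reached (1/43) = 1. Collecting the sign flips along the way, the symbol is -1.

-1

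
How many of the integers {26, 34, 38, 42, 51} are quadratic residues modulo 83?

3

(26/83) = +1 → QR.
(34/83) = -1 → non-residue.
(38/83) = +1 → QR.
(42/83) = -1 → non-residue.
(51/83) = +1 → QR.
Total quadratic residues among the 5: 3.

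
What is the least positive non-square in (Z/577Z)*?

5

(2/577) = +1, so 2 is a residue.
(3/577) = +1, so 3 is a residue.
(4/577) = +1, so 4 is a residue.
(5/577) = −1, so 5 is the smallest positive non-residue mod 577.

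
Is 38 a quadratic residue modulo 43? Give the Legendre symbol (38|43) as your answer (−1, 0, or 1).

1

Pull out 2: since 43 ≡ 3 (mod 8), (2/43) = -1.
Reciprocity: 19 ≡ 3 and 43 ≡ 3 (mod 4), so (19/43) = −(43/19).
Reduce top mod 19: now compute (5/19).
Reciprocity: 5 ≡ 1 and 19 ≡ 3 (mod 4), so (5/19) = +(19/5).
Reduce top mod 5: now compute (4/5).
Pull out 2^2: since 5 ≡ 5 (mod 8), (2/5) = -1, so (2/5)^2 = +1.
Reached (1/5) = 1. Collecting the sign flips along the way, the symbol is +1.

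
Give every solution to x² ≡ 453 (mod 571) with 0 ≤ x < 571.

32, 539

Since 571 ≡ 3 (mod 4), a square root of 453 is 453^((571+1)/4) = 453^143 mod 571.
Repeated squaring: 453^2≡220, 453^4≡436, 453^8≡524, 453^16≡496, 453^32≡486, 453^64≡373, 453^128≡376 (mod 571).
453^143 = 453^(128+8+4+2+1) ≡ 539 (mod 571).
Check: 539² = 290521 ≡ 453 (mod 571). The two roots are 32 and 539.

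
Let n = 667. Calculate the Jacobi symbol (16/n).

Pull out 2^4: since 667 ≡ 3 (mod 8), (2/667) = -1, so (2/667)^4 = +1.
Reached (1/667) = 1. Collecting the sign flips along the way, the symbol is +1.

1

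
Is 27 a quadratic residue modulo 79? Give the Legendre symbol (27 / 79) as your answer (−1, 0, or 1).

-1

Euler's criterion: (27/79) ≡ 27^39 (mod 79).
27^2 ≡ 18 (mod 79)
27^4 ≡ 8 (mod 79)
27^8 ≡ 64 (mod 79)
27^16 ≡ 67 (mod 79)
27^32 ≡ 65 (mod 79)
27^39 = 27^(32+4+2+1) ≡ 78 (mod 79).
Result is 78 ≡ −1, so (27/79) = −1.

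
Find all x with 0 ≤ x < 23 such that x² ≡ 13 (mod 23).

Since 23 ≡ 3 (mod 4), a square root of 13 is 13^((23+1)/4) = 13^6 mod 23.
Repeated squaring: 13^2≡8, 13^4≡18 (mod 23).
13^6 = 13^(4+2) ≡ 6 (mod 23).
Check: 6² = 36 ≡ 13 (mod 23). The two roots are 6 and 17.

6, 17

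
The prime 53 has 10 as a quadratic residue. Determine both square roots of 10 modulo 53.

53 ≡ 1 (mod 4), so we find a root by search.
Trying successive values, 13² = 169 ≡ 10 (mod 53). The other root is 53 − 13 = 40.

13, 40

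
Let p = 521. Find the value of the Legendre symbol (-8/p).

Euler's criterion: (-8/521) ≡ 513^260 (mod 521).
513^2 ≡ 64 (mod 521)
513^4 ≡ 449 (mod 521)
513^8 ≡ 495 (mod 521)
513^16 ≡ 155 (mod 521)
513^32 ≡ 59 (mod 521)
513^64 ≡ 355 (mod 521)
513^128 ≡ 464 (mod 521)
513^256 ≡ 123 (mod 521)
513^260 = 513^(256+4) ≡ 1 (mod 521).
Result is 1, so (-8/521) = 1.

1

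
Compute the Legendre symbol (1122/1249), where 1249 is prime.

-1

Pull out 2: since 1249 ≡ 1 (mod 8), (2/1249) = +1.
Reciprocity: 561 ≡ 1 and 1249 ≡ 1 (mod 4), so (561/1249) = +(1249/561).
Reduce top mod 561: now compute (127/561).
Reciprocity: 127 ≡ 3 and 561 ≡ 1 (mod 4), so (127/561) = +(561/127).
Reduce top mod 127: now compute (53/127).
Reciprocity: 53 ≡ 1 and 127 ≡ 3 (mod 4), so (53/127) = +(127/53).
Reduce top mod 53: now compute (21/53).
Reciprocity: 21 ≡ 1 and 53 ≡ 1 (mod 4), so (21/53) = +(53/21).
Reduce top mod 21: now compute (11/21).
Reciprocity: 11 ≡ 3 and 21 ≡ 1 (mod 4), so (11/21) = +(21/11).
Reduce top mod 11: now compute (10/11).
Pull out 2: since 11 ≡ 3 (mod 8), (2/11) = -1.
Reciprocity: 5 ≡ 1 and 11 ≡ 3 (mod 4), so (5/11) = +(11/5).
Reduce top mod 5: now compute (1/5).
Reached (1/5) = 1. Collecting the sign flips along the way, the symbol is -1.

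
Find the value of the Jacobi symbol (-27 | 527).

-1

First reduce: -27 ≡ 500 (mod 527).
Pull out 2^2: since 527 ≡ 7 (mod 8), (2/527) = +1, so (2/527)^2 = +1.
Reciprocity: 125 ≡ 1 and 527 ≡ 3 (mod 4), so (125/527) = +(527/125).
Reduce top mod 125: now compute (27/125).
Reciprocity: 27 ≡ 3 and 125 ≡ 1 (mod 4), so (27/125) = +(125/27).
Reduce top mod 27: now compute (17/27).
Reciprocity: 17 ≡ 1 and 27 ≡ 3 (mod 4), so (17/27) = +(27/17).
Reduce top mod 17: now compute (10/17).
Pull out 2: since 17 ≡ 1 (mod 8), (2/17) = +1.
Reciprocity: 5 ≡ 1 and 17 ≡ 1 (mod 4), so (5/17) = +(17/5).
Reduce top mod 5: now compute (2/5).
Pull out 2: since 5 ≡ 5 (mod 8), (2/5) = -1.
Reached (1/5) = 1. Collecting the sign flips along the way, the symbol is -1.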